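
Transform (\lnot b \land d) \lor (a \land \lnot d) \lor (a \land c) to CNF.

(\lnot b \land d) \lor (a \land \lnot d) \lor (a \land c)
⇔ (\lnot b \lor a \lor a) \land (\lnot b \lor a \lor c) \land (\lnot b \lor \lnot d \lor a) \land (\lnot b \lor \lnot d \lor c) \land (d \lor a \lor a) \land (d \lor a \lor c) \land (d \lor \lnot d \lor a) \land (d \lor \lnot d \lor c)   [distribute \lor over \land]
⇔ (\lnot b \lor a) \land (\lnot b \lor \lnot d \lor c) \land (d \lor a)   [simplify]

(\lnot b \lor a) \land (\lnot b \lor \lnot d \lor c) \land (d \lor a)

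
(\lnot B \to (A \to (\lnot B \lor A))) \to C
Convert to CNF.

(\lnot B \lor C) \land (A \lor C) \land (B \lor C) \land (\lnot A \lor C)

(\lnot B \to (A \to (\lnot B \lor A))) \to C
≡ \lnot (\lnot B \to (A \to (\lnot B \lor A))) \lor C   — eliminate \to
≡ \lnot (\lnot \lnot B \lor (A \to (\lnot B \lor A))) \lor C   — eliminate \to
≡ \lnot (\lnot \lnot B \lor \lnot A \lor \lnot B \lor A) \lor C   — eliminate \to
≡ (\lnot \lnot \lnot B \land \lnot \lnot A \land \lnot \lnot B \land \lnot A) \lor C   — De Morgan
≡ (\lnot B \land \lnot \lnot A \land \lnot \lnot B \land \lnot A) \lor C   — double negation
≡ (\lnot B \land A \land \lnot \lnot B \land \lnot A) \lor C   — double negation
≡ (\lnot B \land A \land B \land \lnot A) \lor C   — double negation
≡ (\lnot B \lor C) \land (A \lor C) \land (B \lor C) \land (\lnot A \lor C)   — distribute \lor over \land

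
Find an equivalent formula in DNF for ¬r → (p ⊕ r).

r ∨ (p ∧ ¬r)

¬r → (p ⊕ r)
≡ ¬¬r ∨ (p ⊕ r)   [eliminate →]
≡ ¬¬r ∨ (p ∧ ¬r) ∨ (¬p ∧ r)   [expand ⊕]
≡ r ∨ (p ∧ ¬r) ∨ (¬p ∧ r)   [double negation]
≡ r ∨ (p ∧ ¬r)   [simplify]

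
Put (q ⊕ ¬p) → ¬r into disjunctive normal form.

(¬q ∧ p) ∨ (¬p ∧ q) ∨ ¬r

(q ⊕ ¬p) → ¬r
= ¬(q ⊕ ¬p) ∨ ¬r   [eliminate →]
= ¬((q ∧ ¬¬p) ∨ (¬q ∧ ¬p)) ∨ ¬r   [expand ⊕]
= (¬(q ∧ ¬¬p) ∧ ¬(¬q ∧ ¬p)) ∨ ¬r   [De Morgan]
= ((¬q ∨ ¬¬¬p) ∧ ¬(¬q ∧ ¬p)) ∨ ¬r   [De Morgan]
= ((¬q ∨ ¬p) ∧ ¬(¬q ∧ ¬p)) ∨ ¬r   [double negation]
= ((¬q ∨ ¬p) ∧ (¬¬q ∨ ¬¬p)) ∨ ¬r   [De Morgan]
= ((¬q ∨ ¬p) ∧ (q ∨ ¬¬p)) ∨ ¬r   [double negation]
= ((¬q ∨ ¬p) ∧ (q ∨ p)) ∨ ¬r   [double negation]
= (¬q ∧ q) ∨ (¬q ∧ p) ∨ (¬p ∧ q) ∨ (¬p ∧ p) ∨ ¬r   [distribute ∧ over ∨]
= (¬q ∧ p) ∨ (¬p ∧ q) ∨ ¬r   [simplify]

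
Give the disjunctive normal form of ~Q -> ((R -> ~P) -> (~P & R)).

~Q -> ((R -> ~P) -> (~P & R))
⇔ ~~Q | ((R -> ~P) -> (~P & R))   — eliminate ->
⇔ ~~Q | ~(R -> ~P) | (~P & R)   — eliminate ->
⇔ ~~Q | ~(~R | ~P) | (~P & R)   — eliminate ->
⇔ Q | ~(~R | ~P) | (~P & R)   — double negation
⇔ Q | (~~R & ~~P) | (~P & R)   — De Morgan
⇔ Q | (R & ~~P) | (~P & R)   — double negation
⇔ Q | (R & P) | (~P & R)   — double negation

Q | (R & P) | (~P & R)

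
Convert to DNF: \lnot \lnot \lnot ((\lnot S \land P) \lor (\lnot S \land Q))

S \lor (\lnot P \land \lnot Q)

\lnot \lnot \lnot ((\lnot S \land P) \lor (\lnot S \land Q))
≡ \lnot ((\lnot S \land P) \lor (\lnot S \land Q))
≡ \lnot (\lnot S \land P) \land \lnot (\lnot S \land Q)
≡ (\lnot \lnot S \lor \lnot P) \land \lnot (\lnot S \land Q)
≡ (S \lor \lnot P) \land \lnot (\lnot S \land Q)
≡ (S \lor \lnot P) \land (\lnot \lnot S \lor \lnot Q)
≡ (S \lor \lnot P) \land (S \lor \lnot Q)
≡ (S \land S) \lor (S \land \lnot Q) \lor (\lnot P \land S) \lor (\lnot P \land \lnot Q)
≡ S \lor (\lnot P \land \lnot Q)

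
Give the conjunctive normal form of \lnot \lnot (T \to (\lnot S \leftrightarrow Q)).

(\lnot T \lor S \lor Q) \land (\lnot T \lor \lnot Q \lor \lnot S)

\lnot \lnot (T \to (\lnot S \leftrightarrow Q))
⇔ \lnot \lnot (\lnot T \lor (\lnot S \leftrightarrow Q))   [eliminate \to]
⇔ \lnot \lnot (\lnot T \lor ((\lnot S \to Q) \land (Q \to \lnot S)))   [eliminate \leftrightarrow]
⇔ \lnot \lnot (\lnot T \lor ((\lnot \lnot S \lor Q) \land (Q \to \lnot S)))   [eliminate \to]
⇔ \lnot \lnot (\lnot T \lor ((\lnot \lnot S \lor Q) \land (\lnot Q \lor \lnot S)))   [eliminate \to]
⇔ \lnot T \lor ((\lnot \lnot S \lor Q) \land (\lnot Q \lor \lnot S))   [double negation]
⇔ \lnot T \lor ((S \lor Q) \land (\lnot Q \lor \lnot S))   [double negation]
⇔ (\lnot T \lor S \lor Q) \land (\lnot T \lor \lnot Q \lor \lnot S)   [distribute \lor over \land]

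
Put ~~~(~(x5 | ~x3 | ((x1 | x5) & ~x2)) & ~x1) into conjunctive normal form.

x5 | ~x3 | x1

~~~(~(x5 | ~x3 | ((x1 | x5) & ~x2)) & ~x1)
≡ ~(~(x5 | ~x3 | ((x1 | x5) & ~x2)) & ~x1)   [double negation]
≡ ~~(x5 | ~x3 | ((x1 | x5) & ~x2)) | ~~x1   [De Morgan]
≡ x5 | ~x3 | ((x1 | x5) & ~x2) | ~~x1   [double negation]
≡ x5 | ~x3 | ((x1 | x5) & ~x2) | x1   [double negation]
≡ (x5 | ~x3 | x1 | x5 | x1) & (x5 | ~x3 | ~x2 | x1)   [distribute | over &]
≡ x5 | ~x3 | x1   [simplify]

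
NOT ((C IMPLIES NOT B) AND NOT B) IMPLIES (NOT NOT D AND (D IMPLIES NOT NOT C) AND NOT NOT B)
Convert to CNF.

(NOT B OR D) AND (NOT B OR NOT D OR C)

NOT ((C IMPLIES NOT B) AND NOT B) IMPLIES (NOT NOT D AND (D IMPLIES NOT NOT C) AND NOT NOT B)
⇔ NOT NOT ((C IMPLIES NOT B) AND NOT B) OR (NOT NOT D AND (D IMPLIES NOT NOT C) AND NOT NOT B)   — eliminate IMPLIES
⇔ NOT NOT ((NOT C OR NOT B) AND NOT B) OR (NOT NOT D AND (D IMPLIES NOT NOT C) AND NOT NOT B)   — eliminate IMPLIES
⇔ NOT NOT ((NOT C OR NOT B) AND NOT B) OR (NOT NOT D AND (NOT D OR NOT NOT C) AND NOT NOT B)   — eliminate IMPLIES
⇔ ((NOT C OR NOT B) AND NOT B) OR (NOT NOT D AND (NOT D OR NOT NOT C) AND NOT NOT B)   — double negation
⇔ ((NOT C OR NOT B) AND NOT B) OR (D AND (NOT D OR NOT NOT C) AND NOT NOT B)   — double negation
⇔ ((NOT C OR NOT B) AND NOT B) OR (D AND (NOT D OR C) AND NOT NOT B)   — double negation
⇔ ((NOT C OR NOT B) AND NOT B) OR (D AND (NOT D OR C) AND B)   — double negation
⇔ (NOT C OR NOT B OR D) AND (NOT C OR NOT B OR NOT D OR C) AND (NOT C OR NOT B OR B) AND (NOT B OR D) AND (NOT B OR NOT D OR C) AND (NOT B OR B)   — distribute OR over AND
⇔ (NOT B OR D) AND (NOT B OR NOT D OR C)   — simplify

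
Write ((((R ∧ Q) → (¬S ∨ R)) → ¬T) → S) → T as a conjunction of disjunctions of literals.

¬S ∨ T

((((R ∧ Q) → (¬S ∨ R)) → ¬T) → S) → T
≡ ¬((((R ∧ Q) → (¬S ∨ R)) → ¬T) → S) ∨ T   [eliminate →]
≡ ¬(¬(((R ∧ Q) → (¬S ∨ R)) → ¬T) ∨ S) ∨ T   [eliminate →]
≡ ¬(¬(¬((R ∧ Q) → (¬S ∨ R)) ∨ ¬T) ∨ S) ∨ T   [eliminate →]
≡ ¬(¬(¬(¬(R ∧ Q) ∨ ¬S ∨ R) ∨ ¬T) ∨ S) ∨ T   [eliminate →]
≡ (¬¬(¬(¬(R ∧ Q) ∨ ¬S ∨ R) ∨ ¬T) ∧ ¬S) ∨ T   [De Morgan]
≡ ((¬(¬(R ∧ Q) ∨ ¬S ∨ R) ∨ ¬T) ∧ ¬S) ∨ T   [double negation]
≡ (((¬¬(R ∧ Q) ∧ ¬¬S ∧ ¬R) ∨ ¬T) ∧ ¬S) ∨ T   [De Morgan]
≡ (((R ∧ Q ∧ ¬¬S ∧ ¬R) ∨ ¬T) ∧ ¬S) ∨ T   [double negation]
≡ (((R ∧ Q ∧ S ∧ ¬R) ∨ ¬T) ∧ ¬S) ∨ T   [double negation]
≡ (R ∨ ¬T ∨ T) ∧ (Q ∨ ¬T ∨ T) ∧ (S ∨ ¬T ∨ T) ∧ (¬R ∨ ¬T ∨ T) ∧ (¬S ∨ T)   [distribute ∨ over ∧]
≡ ¬S ∨ T   [simplify]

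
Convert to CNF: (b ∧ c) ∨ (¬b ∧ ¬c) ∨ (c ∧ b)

(b ∨ ¬c) ∧ (c ∨ ¬b)

(b ∧ c) ∨ (¬b ∧ ¬c) ∨ (c ∧ b)
≡ (b ∨ ¬b ∨ c) ∧ (b ∨ ¬b ∨ b) ∧ (b ∨ ¬c ∨ c) ∧ (b ∨ ¬c ∨ b) ∧ (c ∨ ¬b ∨ c) ∧ (c ∨ ¬b ∨ b) ∧ (c ∨ ¬c ∨ c) ∧ (c ∨ ¬c ∨ b)
≡ (b ∨ ¬c) ∧ (c ∨ ¬b)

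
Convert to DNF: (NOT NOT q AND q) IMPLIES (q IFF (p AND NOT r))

NOT q OR (p AND NOT r AND q)

(NOT NOT q AND q) IMPLIES (q IFF (p AND NOT r))
≡ NOT (NOT NOT q AND q) OR (q IFF (p AND NOT r))   — eliminate IMPLIES
≡ NOT (NOT NOT q AND q) OR ((q IMPLIES (p AND NOT r)) AND ((p AND NOT r) IMPLIES q))   — eliminate IFF
≡ NOT (NOT NOT q AND q) OR ((NOT q OR (p AND NOT r)) AND ((p AND NOT r) IMPLIES q))   — eliminate IMPLIES
≡ NOT (NOT NOT q AND q) OR ((NOT q OR (p AND NOT r)) AND (NOT (p AND NOT r) OR q))   — eliminate IMPLIES
≡ NOT NOT NOT q OR NOT q OR ((NOT q OR (p AND NOT r)) AND (NOT (p AND NOT r) OR q))   — De Morgan
≡ NOT q OR NOT q OR ((NOT q OR (p AND NOT r)) AND (NOT (p AND NOT r) OR q))   — double negation
≡ NOT q OR NOT q OR ((NOT q OR (p AND NOT r)) AND (NOT p OR NOT NOT r OR q))   — De Morgan
≡ NOT q OR NOT q OR ((NOT q OR (p AND NOT r)) AND (NOT p OR r OR q))   — double negation
≡ NOT q OR NOT q OR (NOT q AND NOT p) OR (NOT q AND r) OR (NOT q AND q) OR (p AND NOT r AND NOT p) OR (p AND NOT r AND r) OR (p AND NOT r AND q)   — distribute AND over OR
≡ NOT q OR (p AND NOT r AND q)   — simplify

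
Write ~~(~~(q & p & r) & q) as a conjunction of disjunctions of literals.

~~(~~(q & p & r) & q)
≡ ~~(q & p & r) & q   [double negation]
≡ q & p & r & q   [double negation]
≡ q & p & r   [simplify]

q & p & r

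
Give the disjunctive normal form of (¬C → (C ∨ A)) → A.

(¬C ∧ ¬A) ∨ A

(¬C → (C ∨ A)) → A
≡ ¬(¬C → (C ∨ A)) ∨ A   [eliminate →]
≡ ¬(¬¬C ∨ C ∨ A) ∨ A   [eliminate →]
≡ (¬¬¬C ∧ ¬C ∧ ¬A) ∨ A   [De Morgan]
≡ (¬C ∧ ¬C ∧ ¬A) ∨ A   [double negation]
≡ (¬C ∧ ¬A) ∨ A   [simplify]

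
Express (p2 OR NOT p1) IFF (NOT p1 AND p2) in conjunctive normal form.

(p2 OR NOT p1) IFF (NOT p1 AND p2)
⇔ ((p2 OR NOT p1) IMPLIES (NOT p1 AND p2)) AND ((NOT p1 AND p2) IMPLIES (p2 OR NOT p1))   — eliminate IFF
⇔ (NOT (p2 OR NOT p1) OR (NOT p1 AND p2)) AND ((NOT p1 AND p2) IMPLIES (p2 OR NOT p1))   — eliminate IMPLIES
⇔ (NOT (p2 OR NOT p1) OR (NOT p1 AND p2)) AND (NOT (NOT p1 AND p2) OR p2 OR NOT p1)   — eliminate IMPLIES
⇔ ((NOT p2 AND NOT NOT p1) OR (NOT p1 AND p2)) AND (NOT (NOT p1 AND p2) OR p2 OR NOT p1)   — De Morgan
⇔ ((NOT p2 AND p1) OR (NOT p1 AND p2)) AND (NOT (NOT p1 AND p2) OR p2 OR NOT p1)   — double negation
⇔ ((NOT p2 AND p1) OR (NOT p1 AND p2)) AND (NOT NOT p1 OR NOT p2 OR p2 OR NOT p1)   — De Morgan
⇔ ((NOT p2 AND p1) OR (NOT p1 AND p2)) AND (p1 OR NOT p2 OR p2 OR NOT p1)   — double negation
⇔ (NOT p2 OR NOT p1) AND (NOT p2 OR p2) AND (p1 OR NOT p1) AND (p1 OR p2) AND (p1 OR NOT p2 OR p2 OR NOT p1)   — distribute OR over AND
⇔ (NOT p2 OR NOT p1) AND (p1 OR p2)   — simplify

(NOT p2 OR NOT p1) AND (p1 OR p2)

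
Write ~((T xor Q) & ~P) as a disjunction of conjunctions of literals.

(~T & ~Q) | (Q & T) | P

~((T xor Q) & ~P)
= ~(((T & ~Q) | (~T & Q)) & ~P)
= ~((T & ~Q) | (~T & Q)) | ~~P
= (~(T & ~Q) & ~(~T & Q)) | ~~P
= ((~T | ~~Q) & ~(~T & Q)) | ~~P
= ((~T | Q) & ~(~T & Q)) | ~~P
= ((~T | Q) & (~~T | ~Q)) | ~~P
= ((~T | Q) & (T | ~Q)) | ~~P
= ((~T | Q) & (T | ~Q)) | P
= (~T & T) | (~T & ~Q) | (Q & T) | (Q & ~Q) | P
= (~T & ~Q) | (Q & T) | P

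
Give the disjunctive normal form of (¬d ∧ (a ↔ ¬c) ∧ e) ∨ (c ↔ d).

(¬d ∧ (a ↔ ¬c) ∧ e) ∨ (c ↔ d)
= (¬d ∧ (a → ¬c) ∧ (¬c → a) ∧ e) ∨ (c ↔ d)   — eliminate ↔
= (¬d ∧ (¬a ∨ ¬c) ∧ (¬c → a) ∧ e) ∨ (c ↔ d)   — eliminate →
= (¬d ∧ (¬a ∨ ¬c) ∧ (¬¬c ∨ a) ∧ e) ∨ (c ↔ d)   — eliminate →
= (¬d ∧ (¬a ∨ ¬c) ∧ (¬¬c ∨ a) ∧ e) ∨ ((c → d) ∧ (d → c))   — eliminate ↔
= (¬d ∧ (¬a ∨ ¬c) ∧ (¬¬c ∨ a) ∧ e) ∨ ((¬c ∨ d) ∧ (d → c))   — eliminate →
= (¬d ∧ (¬a ∨ ¬c) ∧ (¬¬c ∨ a) ∧ e) ∨ ((¬c ∨ d) ∧ (¬d ∨ c))   — eliminate →
= (¬d ∧ (¬a ∨ ¬c) ∧ (c ∨ a) ∧ e) ∨ ((¬c ∨ d) ∧ (¬d ∨ c))   — double negation
= (¬d ∧ ¬a ∧ c ∧ e) ∨ (¬d ∧ ¬a ∧ a ∧ e) ∨ (¬d ∧ ¬c ∧ c ∧ e) ∨ (¬d ∧ ¬c ∧ a ∧ e) ∨ (¬c ∧ ¬d) ∨ (¬c ∧ c) ∨ (d ∧ ¬d) ∨ (d ∧ c)   — distribute ∧ over ∨
= (¬d ∧ ¬a ∧ c ∧ e) ∨ (¬c ∧ ¬d) ∨ (d ∧ c)   — simplify

(¬d ∧ ¬a ∧ c ∧ e) ∨ (¬c ∧ ¬d) ∨ (d ∧ c)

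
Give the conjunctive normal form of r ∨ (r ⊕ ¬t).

r ∨ ¬t

r ∨ (r ⊕ ¬t)
≡ r ∨ ((r ∨ ¬t) ∧ ¬(r ∧ ¬t))   [expand ⊕]
≡ r ∨ ((r ∨ ¬t) ∧ (¬r ∨ ¬¬t))   [De Morgan]
≡ r ∨ ((r ∨ ¬t) ∧ (¬r ∨ t))   [double negation]
≡ (r ∨ r ∨ ¬t) ∧ (r ∨ ¬r ∨ t)   [distribute ∨ over ∧]
≡ r ∨ ¬t   [simplify]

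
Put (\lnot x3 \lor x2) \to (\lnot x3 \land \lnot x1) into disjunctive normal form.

(x3 \land \lnot x2) \lor (\lnot x3 \land \lnot x1)

(\lnot x3 \lor x2) \to (\lnot x3 \land \lnot x1)
⇔ \lnot (\lnot x3 \lor x2) \lor (\lnot x3 \land \lnot x1)
⇔ (\lnot \lnot x3 \land \lnot x2) \lor (\lnot x3 \land \lnot x1)
⇔ (x3 \land \lnot x2) \lor (\lnot x3 \land \lnot x1)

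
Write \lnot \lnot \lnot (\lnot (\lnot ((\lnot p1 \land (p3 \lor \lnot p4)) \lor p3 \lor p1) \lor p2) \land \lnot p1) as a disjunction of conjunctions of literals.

(\lnot p3 \land p4 \land \lnot p1) \lor p2 \lor p1

\lnot \lnot \lnot (\lnot (\lnot ((\lnot p1 \land (p3 \lor \lnot p4)) \lor p3 \lor p1) \lor p2) \land \lnot p1)
⇔ \lnot (\lnot (\lnot ((\lnot p1 \land (p3 \lor \lnot p4)) \lor p3 \lor p1) \lor p2) \land \lnot p1)
⇔ \lnot \lnot (\lnot ((\lnot p1 \land (p3 \lor \lnot p4)) \lor p3 \lor p1) \lor p2) \lor \lnot \lnot p1
⇔ \lnot ((\lnot p1 \land (p3 \lor \lnot p4)) \lor p3 \lor p1) \lor p2 \lor \lnot \lnot p1
⇔ (\lnot (\lnot p1 \land (p3 \lor \lnot p4)) \land \lnot p3 \land \lnot p1) \lor p2 \lor \lnot \lnot p1
⇔ ((\lnot \lnot p1 \lor \lnot (p3 \lor \lnot p4)) \land \lnot p3 \land \lnot p1) \lor p2 \lor \lnot \lnot p1
⇔ ((p1 \lor \lnot (p3 \lor \lnot p4)) \land \lnot p3 \land \lnot p1) \lor p2 \lor \lnot \lnot p1
⇔ ((p1 \lor (\lnot p3 \land \lnot \lnot p4)) \land \lnot p3 \land \lnot p1) \lor p2 \lor \lnot \lnot p1
⇔ ((p1 \lor (\lnot p3 \land p4)) \land \lnot p3 \land \lnot p1) \lor p2 \lor \lnot \lnot p1
⇔ ((p1 \lor (\lnot p3 \land p4)) \land \lnot p3 \land \lnot p1) \lor p2 \lor p1
⇔ (p1 \land \lnot p3 \land \lnot p1) \lor (\lnot p3 \land p4 \land \lnot p3 \land \lnot p1) \lor p2 \lor p1
⇔ (\lnot p3 \land p4 \land \lnot p1) \lor p2 \lor p1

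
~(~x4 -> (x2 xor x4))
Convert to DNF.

~(~x4 -> (x2 xor x4))
⇔ ~(~~x4 | (x2 xor x4))   [eliminate ->]
⇔ ~(~~x4 | (x2 & ~x4) | (~x2 & x4))   [expand xor]
⇔ ~~~x4 & ~(x2 & ~x4) & ~(~x2 & x4)   [De Morgan]
⇔ ~x4 & ~(x2 & ~x4) & ~(~x2 & x4)   [double negation]
⇔ ~x4 & (~x2 | ~~x4) & ~(~x2 & x4)   [De Morgan]
⇔ ~x4 & (~x2 | x4) & ~(~x2 & x4)   [double negation]
⇔ ~x4 & (~x2 | x4) & (~~x2 | ~x4)   [De Morgan]
⇔ ~x4 & (~x2 | x4) & (x2 | ~x4)   [double negation]
⇔ (~x4 & ~x2 & x2) | (~x4 & ~x2 & ~x4) | (~x4 & x4 & x2) | (~x4 & x4 & ~x4)   [distribute & over |]
⇔ ~x4 & ~x2   [simplify]

~x4 & ~x2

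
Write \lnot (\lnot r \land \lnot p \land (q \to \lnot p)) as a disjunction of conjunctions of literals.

r \lor p

\lnot (\lnot r \land \lnot p \land (q \to \lnot p))
≡ \lnot (\lnot r \land \lnot p \land (\lnot q \lor \lnot p))   [eliminate \to]
≡ \lnot \lnot r \lor \lnot \lnot p \lor \lnot (\lnot q \lor \lnot p)   [De Morgan]
≡ r \lor \lnot \lnot p \lor \lnot (\lnot q \lor \lnot p)   [double negation]
≡ r \lor p \lor \lnot (\lnot q \lor \lnot p)   [double negation]
≡ r \lor p \lor \lnot \lnot q \land \lnot \lnot p   [De Morgan]
≡ r \lor p \lor q \land \lnot \lnot p   [double negation]
≡ r \lor p \lor q \land p   [double negation]
≡ r \lor p   [simplify]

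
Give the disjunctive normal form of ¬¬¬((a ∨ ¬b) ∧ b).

¬¬¬((a ∨ ¬b) ∧ b)
≡ ¬((a ∨ ¬b) ∧ b)   — double negation
≡ ¬(a ∨ ¬b) ∨ ¬b   — De Morgan
≡ (¬a ∧ ¬¬b) ∨ ¬b   — De Morgan
≡ (¬a ∧ b) ∨ ¬b   — double negation

(¬a ∧ b) ∨ ¬b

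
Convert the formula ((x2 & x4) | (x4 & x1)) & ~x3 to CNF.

((x2 & x4) | (x4 & x1)) & ~x3
≡ (x2 | x4) & (x2 | x1) & (x4 | x4) & (x4 | x1) & ~x3   — distribute | over &
≡ (x2 | x1) & x4 & ~x3   — simplify

(x2 | x1) & x4 & ~x3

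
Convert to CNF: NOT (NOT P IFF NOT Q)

NOT (NOT P IFF NOT Q)
≡ NOT ((NOT P IMPLIES NOT Q) AND (NOT Q IMPLIES NOT P))   [eliminate IFF]
≡ NOT ((NOT NOT P OR NOT Q) AND (NOT Q IMPLIES NOT P))   [eliminate IMPLIES]
≡ NOT ((NOT NOT P OR NOT Q) AND (NOT NOT Q OR NOT P))   [eliminate IMPLIES]
≡ NOT (NOT NOT P OR NOT Q) OR NOT (NOT NOT Q OR NOT P)   [De Morgan]
≡ (NOT NOT NOT P AND NOT NOT Q) OR NOT (NOT NOT Q OR NOT P)   [De Morgan]
≡ (NOT P AND NOT NOT Q) OR NOT (NOT NOT Q OR NOT P)   [double negation]
≡ (NOT P AND Q) OR NOT (NOT NOT Q OR NOT P)   [double negation]
≡ (NOT P AND Q) OR (NOT NOT NOT Q AND NOT NOT P)   [De Morgan]
≡ (NOT P AND Q) OR (NOT Q AND NOT NOT P)   [double negation]
≡ (NOT P AND Q) OR (NOT Q AND P)   [double negation]
≡ (NOT P OR NOT Q) AND (NOT P OR P) AND (Q OR NOT Q) AND (Q OR P)   [distribute OR over AND]
≡ (NOT P OR NOT Q) AND (Q OR P)   [simplify]

(NOT P OR NOT Q) AND (Q OR P)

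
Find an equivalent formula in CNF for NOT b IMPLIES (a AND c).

(b OR a) AND (b OR c)

NOT b IMPLIES (a AND c)
⇔ NOT NOT b OR (a AND c)   — eliminate IMPLIES
⇔ b OR (a AND c)   — double negation
⇔ (b OR a) AND (b OR c)   — distribute OR over AND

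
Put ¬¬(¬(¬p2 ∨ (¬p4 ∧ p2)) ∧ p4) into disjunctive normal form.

p2 ∧ p4

¬¬(¬(¬p2 ∨ (¬p4 ∧ p2)) ∧ p4)
≡ ¬(¬p2 ∨ (¬p4 ∧ p2)) ∧ p4
≡ ¬¬p2 ∧ ¬(¬p4 ∧ p2) ∧ p4
≡ p2 ∧ ¬(¬p4 ∧ p2) ∧ p4
≡ p2 ∧ (¬¬p4 ∨ ¬p2) ∧ p4
≡ p2 ∧ (p4 ∨ ¬p2) ∧ p4
≡ (p2 ∧ p4 ∧ p4) ∨ (p2 ∧ ¬p2 ∧ p4)
≡ p2 ∧ p4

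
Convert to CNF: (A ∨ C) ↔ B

(A ∨ C) ↔ B
≡ ((A ∨ C) → B) ∧ (B → (A ∨ C))   [eliminate ↔]
≡ (¬(A ∨ C) ∨ B) ∧ (B → (A ∨ C))   [eliminate →]
≡ (¬(A ∨ C) ∨ B) ∧ (¬B ∨ A ∨ C)   [eliminate →]
≡ ((¬A ∧ ¬C) ∨ B) ∧ (¬B ∨ A ∨ C)   [De Morgan]
≡ (¬A ∨ B) ∧ (¬C ∨ B) ∧ (¬B ∨ A ∨ C)   [distribute ∨ over ∧]

(¬A ∨ B) ∧ (¬C ∨ B) ∧ (¬B ∨ A ∨ C)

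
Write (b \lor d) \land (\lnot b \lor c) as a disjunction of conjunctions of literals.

(b \land c) \lor (d \land \lnot b) \lor (d \land c)

(b \lor d) \land (\lnot b \lor c)
≡ (b \land \lnot b) \lor (b \land c) \lor (d \land \lnot b) \lor (d \land c)   [distribute \land over \lor]
≡ (b \land c) \lor (d \land \lnot b) \lor (d \land c)   [simplify]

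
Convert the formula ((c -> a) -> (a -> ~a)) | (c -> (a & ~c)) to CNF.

~a | ~c

((c -> a) -> (a -> ~a)) | (c -> (a & ~c))
⇔ ~(c -> a) | (a -> ~a) | (c -> (a & ~c))   [eliminate ->]
⇔ ~(~c | a) | (a -> ~a) | (c -> (a & ~c))   [eliminate ->]
⇔ ~(~c | a) | ~a | ~a | (c -> (a & ~c))   [eliminate ->]
⇔ ~(~c | a) | ~a | ~a | ~c | (a & ~c)   [eliminate ->]
⇔ (~~c & ~a) | ~a | ~a | ~c | (a & ~c)   [De Morgan]
⇔ (c & ~a) | ~a | ~a | ~c | (a & ~c)   [double negation]
⇔ (c | ~a | ~a | ~c | a) & (c | ~a | ~a | ~c | ~c) & (~a | ~a | ~a | ~c | a) & (~a | ~a | ~a | ~c | ~c)   [distribute | over &]
⇔ ~a | ~c   [simplify]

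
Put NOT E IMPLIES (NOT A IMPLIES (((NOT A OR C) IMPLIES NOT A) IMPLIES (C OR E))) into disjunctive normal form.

NOT E IMPLIES (NOT A IMPLIES (((NOT A OR C) IMPLIES NOT A) IMPLIES (C OR E)))
≡ NOT NOT E OR (NOT A IMPLIES (((NOT A OR C) IMPLIES NOT A) IMPLIES (C OR E)))   [eliminate IMPLIES]
≡ NOT NOT E OR NOT NOT A OR (((NOT A OR C) IMPLIES NOT A) IMPLIES (C OR E))   [eliminate IMPLIES]
≡ NOT NOT E OR NOT NOT A OR NOT ((NOT A OR C) IMPLIES NOT A) OR C OR E   [eliminate IMPLIES]
≡ NOT NOT E OR NOT NOT A OR NOT (NOT (NOT A OR C) OR NOT A) OR C OR E   [eliminate IMPLIES]
≡ E OR NOT NOT A OR NOT (NOT (NOT A OR C) OR NOT A) OR C OR E   [double negation]
≡ E OR A OR NOT (NOT (NOT A OR C) OR NOT A) OR C OR E   [double negation]
≡ E OR A OR (NOT NOT (NOT A OR C) AND NOT NOT A) OR C OR E   [De Morgan]
≡ E OR A OR ((NOT A OR C) AND NOT NOT A) OR C OR E   [double negation]
≡ E OR A OR ((NOT A OR C) AND A) OR C OR E   [double negation]
≡ E OR A OR (NOT A AND A) OR (C AND A) OR C OR E   [distribute AND over OR]
≡ E OR A OR C   [simplify]

E OR A OR C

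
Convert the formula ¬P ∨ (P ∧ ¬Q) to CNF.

¬P ∨ ¬Q

¬P ∨ (P ∧ ¬Q)
≡ (¬P ∨ P) ∧ (¬P ∨ ¬Q)
≡ ¬P ∨ ¬Q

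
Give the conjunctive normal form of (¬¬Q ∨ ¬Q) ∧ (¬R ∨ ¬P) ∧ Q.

(¬¬Q ∨ ¬Q) ∧ (¬R ∨ ¬P) ∧ Q
≡ (Q ∨ ¬Q) ∧ (¬R ∨ ¬P) ∧ Q   (double negation)
≡ (¬R ∨ ¬P) ∧ Q   (simplify)

(¬R ∨ ¬P) ∧ Q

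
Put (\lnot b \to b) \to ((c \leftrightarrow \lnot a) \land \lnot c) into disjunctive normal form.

(\lnot b \to b) \to ((c \leftrightarrow \lnot a) \land \lnot c)
≡ \lnot (\lnot b \to b) \lor ((c \leftrightarrow \lnot a) \land \lnot c)   [eliminate \to]
≡ \lnot (\lnot \lnot b \lor b) \lor ((c \leftrightarrow \lnot a) \land \lnot c)   [eliminate \to]
≡ \lnot (\lnot \lnot b \lor b) \lor ((c \to \lnot a) \land (\lnot a \to c) \land \lnot c)   [eliminate \leftrightarrow]
≡ \lnot (\lnot \lnot b \lor b) \lor ((\lnot c \lor \lnot a) \land (\lnot a \to c) \land \lnot c)   [eliminate \to]
≡ \lnot (\lnot \lnot b \lor b) \lor ((\lnot c \lor \lnot a) \land (\lnot \lnot a \lor c) \land \lnot c)   [eliminate \to]
≡ (\lnot \lnot \lnot b \land \lnot b) \lor ((\lnot c \lor \lnot a) \land (\lnot \lnot a \lor c) \land \lnot c)   [De Morgan]
≡ (\lnot b \land \lnot b) \lor ((\lnot c \lor \lnot a) \land (\lnot \lnot a \lor c) \land \lnot c)   [double negation]
≡ (\lnot b \land \lnot b) \lor ((\lnot c \lor \lnot a) \land (a \lor c) \land \lnot c)   [double negation]
≡ (\lnot b \land \lnot b) \lor (\lnot c \land a \land \lnot c) \lor (\lnot c \land c \land \lnot c) \lor (\lnot a \land a \land \lnot c) \lor (\lnot a \land c \land \lnot c)   [distribute \land over \lor]
≡ \lnot b \lor (\lnot c \land a)   [simplify]

\lnot b \lor (\lnot c \land a)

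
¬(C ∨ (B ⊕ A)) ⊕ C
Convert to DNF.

¬(C ∨ (B ⊕ A)) ⊕ C
≡ (¬(C ∨ (B ⊕ A)) ∧ ¬C) ∨ (¬¬(C ∨ (B ⊕ A)) ∧ C)   [expand ⊕]
≡ (¬(C ∨ (B ∧ ¬A) ∨ (¬B ∧ A)) ∧ ¬C) ∨ (¬¬(C ∨ (B ⊕ A)) ∧ C)   [expand ⊕]
≡ (¬(C ∨ (B ∧ ¬A) ∨ (¬B ∧ A)) ∧ ¬C) ∨ (¬¬(C ∨ (B ∧ ¬A) ∨ (¬B ∧ A)) ∧ C)   [expand ⊕]
≡ (¬C ∧ ¬(B ∧ ¬A) ∧ ¬(¬B ∧ A) ∧ ¬C) ∨ (¬¬(C ∨ (B ∧ ¬A) ∨ (¬B ∧ A)) ∧ C)   [De Morgan]
≡ (¬C ∧ (¬B ∨ ¬¬A) ∧ ¬(¬B ∧ A) ∧ ¬C) ∨ (¬¬(C ∨ (B ∧ ¬A) ∨ (¬B ∧ A)) ∧ C)   [De Morgan]
≡ (¬C ∧ (¬B ∨ A) ∧ ¬(¬B ∧ A) ∧ ¬C) ∨ (¬¬(C ∨ (B ∧ ¬A) ∨ (¬B ∧ A)) ∧ C)   [double negation]
≡ (¬C ∧ (¬B ∨ A) ∧ (¬¬B ∨ ¬A) ∧ ¬C) ∨ (¬¬(C ∨ (B ∧ ¬A) ∨ (¬B ∧ A)) ∧ C)   [De Morgan]
≡ (¬C ∧ (¬B ∨ A) ∧ (B ∨ ¬A) ∧ ¬C) ∨ (¬¬(C ∨ (B ∧ ¬A) ∨ (¬B ∧ A)) ∧ C)   [double negation]
≡ (¬C ∧ (¬B ∨ A) ∧ (B ∨ ¬A) ∧ ¬C) ∨ ((C ∨ (B ∧ ¬A) ∨ (¬B ∧ A)) ∧ C)   [double negation]
≡ (¬C ∧ ¬B ∧ B ∧ ¬C) ∨ (¬C ∧ ¬B ∧ ¬A ∧ ¬C) ∨ (¬C ∧ A ∧ B ∧ ¬C) ∨ (¬C ∧ A ∧ ¬A ∧ ¬C) ∨ (C ∧ C) ∨ (B ∧ ¬A ∧ C) ∨ (¬B ∧ A ∧ C)   [distribute ∧ over ∨]
≡ (¬C ∧ ¬B ∧ ¬A) ∨ (¬C ∧ A ∧ B) ∨ C   [simplify]

(¬C ∧ ¬B ∧ ¬A) ∨ (¬C ∧ A ∧ B) ∨ C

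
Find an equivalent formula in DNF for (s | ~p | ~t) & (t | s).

s | (~p & t)

(s | ~p | ~t) & (t | s)
≡ (s & t) | (s & s) | (~p & t) | (~p & s) | (~t & t) | (~t & s)   [distribute & over |]
≡ s | (~p & t)   [simplify]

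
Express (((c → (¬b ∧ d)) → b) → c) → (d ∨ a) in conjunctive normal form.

(c ∨ b ∨ d ∨ a) ∧ (¬c ∨ d ∨ a)

(((c → (¬b ∧ d)) → b) → c) → (d ∨ a)
⇔ ¬(((c → (¬b ∧ d)) → b) → c) ∨ d ∨ a   — eliminate →
⇔ ¬(¬((c → (¬b ∧ d)) → b) ∨ c) ∨ d ∨ a   — eliminate →
⇔ ¬(¬(¬(c → (¬b ∧ d)) ∨ b) ∨ c) ∨ d ∨ a   — eliminate →
⇔ ¬(¬(¬(¬c ∨ (¬b ∧ d)) ∨ b) ∨ c) ∨ d ∨ a   — eliminate →
⇔ (¬¬(¬(¬c ∨ (¬b ∧ d)) ∨ b) ∧ ¬c) ∨ d ∨ a   — De Morgan
⇔ ((¬(¬c ∨ (¬b ∧ d)) ∨ b) ∧ ¬c) ∨ d ∨ a   — double negation
⇔ (((¬¬c ∧ ¬(¬b ∧ d)) ∨ b) ∧ ¬c) ∨ d ∨ a   — De Morgan
⇔ (((c ∧ ¬(¬b ∧ d)) ∨ b) ∧ ¬c) ∨ d ∨ a   — double negation
⇔ (((c ∧ (¬¬b ∨ ¬d)) ∨ b) ∧ ¬c) ∨ d ∨ a   — De Morgan
⇔ (((c ∧ (b ∨ ¬d)) ∨ b) ∧ ¬c) ∨ d ∨ a   — double negation
⇔ (c ∨ b ∨ d ∨ a) ∧ (b ∨ ¬d ∨ b ∨ d ∨ a) ∧ (¬c ∨ d ∨ a)   — distribute ∨ over ∧
⇔ (c ∨ b ∨ d ∨ a) ∧ (¬c ∨ d ∨ a)   — simplify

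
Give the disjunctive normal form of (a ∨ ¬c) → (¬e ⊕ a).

(¬a ∧ c) ∨ (¬e ∧ ¬a) ∨ (e ∧ a)

(a ∨ ¬c) → (¬e ⊕ a)
≡ ¬(a ∨ ¬c) ∨ (¬e ⊕ a)   [eliminate →]
≡ ¬(a ∨ ¬c) ∨ (¬e ∧ ¬a) ∨ (¬¬e ∧ a)   [expand ⊕]
≡ (¬a ∧ ¬¬c) ∨ (¬e ∧ ¬a) ∨ (¬¬e ∧ a)   [De Morgan]
≡ (¬a ∧ c) ∨ (¬e ∧ ¬a) ∨ (¬¬e ∧ a)   [double negation]
≡ (¬a ∧ c) ∨ (¬e ∧ ¬a) ∨ (e ∧ a)   [double negation]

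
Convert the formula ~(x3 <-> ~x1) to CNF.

~(x3 <-> ~x1)
≡ ~((x3 -> ~x1) & (~x1 -> x3))   (eliminate <->)
≡ ~((~x3 | ~x1) & (~x1 -> x3))   (eliminate ->)
≡ ~((~x3 | ~x1) & (~~x1 | x3))   (eliminate ->)
≡ ~(~x3 | ~x1) | ~(~~x1 | x3)   (De Morgan)
≡ (~~x3 & ~~x1) | ~(~~x1 | x3)   (De Morgan)
≡ (x3 & ~~x1) | ~(~~x1 | x3)   (double negation)
≡ (x3 & x1) | ~(~~x1 | x3)   (double negation)
≡ (x3 & x1) | (~~~x1 & ~x3)   (De Morgan)
≡ (x3 & x1) | (~x1 & ~x3)   (double negation)
≡ (x3 | ~x1) & (x3 | ~x3) & (x1 | ~x1) & (x1 | ~x3)   (distribute | over &)
≡ (x3 | ~x1) & (x1 | ~x3)   (simplify)

(x3 | ~x1) & (x1 | ~x3)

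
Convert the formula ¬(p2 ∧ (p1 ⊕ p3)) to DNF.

¬(p2 ∧ (p1 ⊕ p3))
≡ ¬(p2 ∧ ((p1 ∧ ¬p3) ∨ (¬p1 ∧ p3)))   (expand ⊕)
≡ ¬p2 ∨ ¬((p1 ∧ ¬p3) ∨ (¬p1 ∧ p3))   (De Morgan)
≡ ¬p2 ∨ (¬(p1 ∧ ¬p3) ∧ ¬(¬p1 ∧ p3))   (De Morgan)
≡ ¬p2 ∨ ((¬p1 ∨ ¬¬p3) ∧ ¬(¬p1 ∧ p3))   (De Morgan)
≡ ¬p2 ∨ ((¬p1 ∨ p3) ∧ ¬(¬p1 ∧ p3))   (double negation)
≡ ¬p2 ∨ ((¬p1 ∨ p3) ∧ (¬¬p1 ∨ ¬p3))   (De Morgan)
≡ ¬p2 ∨ ((¬p1 ∨ p3) ∧ (p1 ∨ ¬p3))   (double negation)
≡ ¬p2 ∨ (¬p1 ∧ p1) ∨ (¬p1 ∧ ¬p3) ∨ (p3 ∧ p1) ∨ (p3 ∧ ¬p3)   (distribute ∧ over ∨)
≡ ¬p2 ∨ (¬p1 ∧ ¬p3) ∨ (p3 ∧ p1)   (simplify)

¬p2 ∨ (¬p1 ∧ ¬p3) ∨ (p3 ∧ p1)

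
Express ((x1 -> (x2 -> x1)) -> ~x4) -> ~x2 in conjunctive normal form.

x4 | ~x2

((x1 -> (x2 -> x1)) -> ~x4) -> ~x2
≡ ~((x1 -> (x2 -> x1)) -> ~x4) | ~x2   (eliminate ->)
≡ ~(~(x1 -> (x2 -> x1)) | ~x4) | ~x2   (eliminate ->)
≡ ~(~(~x1 | (x2 -> x1)) | ~x4) | ~x2   (eliminate ->)
≡ ~(~(~x1 | ~x2 | x1) | ~x4) | ~x2   (eliminate ->)
≡ (~~(~x1 | ~x2 | x1) & ~~x4) | ~x2   (De Morgan)
≡ ((~x1 | ~x2 | x1) & ~~x4) | ~x2   (double negation)
≡ ((~x1 | ~x2 | x1) & x4) | ~x2   (double negation)
≡ (~x1 | ~x2 | x1 | ~x2) & (x4 | ~x2)   (distribute | over &)
≡ x4 | ~x2   (simplify)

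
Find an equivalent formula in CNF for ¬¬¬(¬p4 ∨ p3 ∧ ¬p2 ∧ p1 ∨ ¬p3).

¬¬¬(¬p4 ∨ p3 ∧ ¬p2 ∧ p1 ∨ ¬p3)
= ¬(¬p4 ∨ p3 ∧ ¬p2 ∧ p1 ∨ ¬p3)   [double negation]
= ¬¬p4 ∧ ¬(p3 ∧ ¬p2 ∧ p1) ∧ ¬¬p3   [De Morgan]
= p4 ∧ ¬(p3 ∧ ¬p2 ∧ p1) ∧ ¬¬p3   [double negation]
= p4 ∧ (¬p3 ∨ ¬¬p2 ∨ ¬p1) ∧ ¬¬p3   [De Morgan]
= p4 ∧ (¬p3 ∨ p2 ∨ ¬p1) ∧ ¬¬p3   [double negation]
= p4 ∧ (¬p3 ∨ p2 ∨ ¬p1) ∧ p3   [double negation]

p4 ∧ (¬p3 ∨ p2 ∨ ¬p1) ∧ p3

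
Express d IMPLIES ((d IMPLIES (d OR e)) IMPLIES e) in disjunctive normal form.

d IMPLIES ((d IMPLIES (d OR e)) IMPLIES e)
≡ NOT d OR ((d IMPLIES (d OR e)) IMPLIES e)   — eliminate IMPLIES
≡ NOT d OR NOT (d IMPLIES (d OR e)) OR e   — eliminate IMPLIES
≡ NOT d OR NOT (NOT d OR d OR e) OR e   — eliminate IMPLIES
≡ NOT d OR (NOT NOT d AND NOT d AND NOT e) OR e   — De Morgan
≡ NOT d OR (d AND NOT d AND NOT e) OR e   — double negation
≡ NOT d OR e   — simplify

NOT d OR e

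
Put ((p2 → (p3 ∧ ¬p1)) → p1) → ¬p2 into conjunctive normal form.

((p2 → (p3 ∧ ¬p1)) → p1) → ¬p2
≡ ¬((p2 → (p3 ∧ ¬p1)) → p1) ∨ ¬p2   [eliminate →]
≡ ¬(¬(p2 → (p3 ∧ ¬p1)) ∨ p1) ∨ ¬p2   [eliminate →]
≡ ¬(¬(¬p2 ∨ (p3 ∧ ¬p1)) ∨ p1) ∨ ¬p2   [eliminate →]
≡ (¬¬(¬p2 ∨ (p3 ∧ ¬p1)) ∧ ¬p1) ∨ ¬p2   [De Morgan]
≡ ((¬p2 ∨ (p3 ∧ ¬p1)) ∧ ¬p1) ∨ ¬p2   [double negation]
≡ (¬p2 ∨ p3 ∨ ¬p2) ∧ (¬p2 ∨ ¬p1 ∨ ¬p2) ∧ (¬p1 ∨ ¬p2)   [distribute ∨ over ∧]
≡ (¬p2 ∨ p3) ∧ (¬p2 ∨ ¬p1)   [simplify]

(¬p2 ∨ p3) ∧ (¬p2 ∨ ¬p1)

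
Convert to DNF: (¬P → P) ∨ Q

(¬P → P) ∨ Q
= ¬¬P ∨ P ∨ Q   — eliminate →
= P ∨ P ∨ Q   — double negation
= P ∨ Q   — simplify

P ∨ Q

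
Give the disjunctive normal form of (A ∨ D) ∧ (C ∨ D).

A ∧ C ∨ D

(A ∨ D) ∧ (C ∨ D)
≡ A ∧ C ∨ A ∧ D ∨ D ∧ C ∨ D ∧ D   (distribute ∧ over ∨)
≡ A ∧ C ∨ D   (simplify)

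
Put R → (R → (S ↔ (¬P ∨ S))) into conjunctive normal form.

R → (R → (S ↔ (¬P ∨ S)))
= ¬R ∨ (R → (S ↔ (¬P ∨ S)))   [eliminate →]
= ¬R ∨ ¬R ∨ (S ↔ (¬P ∨ S))   [eliminate →]
= ¬R ∨ ¬R ∨ ((S → (¬P ∨ S)) ∧ ((¬P ∨ S) → S))   [eliminate ↔]
= ¬R ∨ ¬R ∨ ((¬S ∨ ¬P ∨ S) ∧ ((¬P ∨ S) → S))   [eliminate →]
= ¬R ∨ ¬R ∨ ((¬S ∨ ¬P ∨ S) ∧ (¬(¬P ∨ S) ∨ S))   [eliminate →]
= ¬R ∨ ¬R ∨ ((¬S ∨ ¬P ∨ S) ∧ ((¬¬P ∧ ¬S) ∨ S))   [De Morgan]
= ¬R ∨ ¬R ∨ ((¬S ∨ ¬P ∨ S) ∧ ((P ∧ ¬S) ∨ S))   [double negation]
= (¬R ∨ ¬R ∨ ¬S ∨ ¬P ∨ S) ∧ (¬R ∨ ¬R ∨ P ∨ S) ∧ (¬R ∨ ¬R ∨ ¬S ∨ S)   [distribute ∨ over ∧]
= ¬R ∨ P ∨ S   [simplify]

¬R ∨ P ∨ S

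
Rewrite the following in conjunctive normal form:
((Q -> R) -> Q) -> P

((Q -> R) -> Q) -> P
⇔ ~((Q -> R) -> Q) | P   — eliminate ->
⇔ ~(~(Q -> R) | Q) | P   — eliminate ->
⇔ ~(~(~Q | R) | Q) | P   — eliminate ->
⇔ (~~(~Q | R) & ~Q) | P   — De Morgan
⇔ ((~Q | R) & ~Q) | P   — double negation
⇔ (~Q | R | P) & (~Q | P)   — distribute | over &
⇔ ~Q | P   — simplify

~Q | P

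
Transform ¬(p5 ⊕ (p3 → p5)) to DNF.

(¬p5 ∧ p3) ∨ p5

¬(p5 ⊕ (p3 → p5))
≡ ¬((p5 ∧ ¬(p3 → p5)) ∨ (¬p5 ∧ (p3 → p5)))   (expand ⊕)
≡ ¬((p5 ∧ ¬(¬p3 ∨ p5)) ∨ (¬p5 ∧ (p3 → p5)))   (eliminate →)
≡ ¬((p5 ∧ ¬(¬p3 ∨ p5)) ∨ (¬p5 ∧ (¬p3 ∨ p5)))   (eliminate →)
≡ ¬(p5 ∧ ¬(¬p3 ∨ p5)) ∧ ¬(¬p5 ∧ (¬p3 ∨ p5))   (De Morgan)
≡ (¬p5 ∨ ¬¬(¬p3 ∨ p5)) ∧ ¬(¬p5 ∧ (¬p3 ∨ p5))   (De Morgan)
≡ (¬p5 ∨ ¬p3 ∨ p5) ∧ ¬(¬p5 ∧ (¬p3 ∨ p5))   (double negation)
≡ (¬p5 ∨ ¬p3 ∨ p5) ∧ (¬¬p5 ∨ ¬(¬p3 ∨ p5))   (De Morgan)
≡ (¬p5 ∨ ¬p3 ∨ p5) ∧ (p5 ∨ ¬(¬p3 ∨ p5))   (double negation)
≡ (¬p5 ∨ ¬p3 ∨ p5) ∧ (p5 ∨ (¬¬p3 ∧ ¬p5))   (De Morgan)
≡ (¬p5 ∨ ¬p3 ∨ p5) ∧ (p5 ∨ (p3 ∧ ¬p5))   (double negation)
≡ (¬p5 ∧ p5) ∨ (¬p5 ∧ p3 ∧ ¬p5) ∨ (¬p3 ∧ p5) ∨ (¬p3 ∧ p3 ∧ ¬p5) ∨ (p5 ∧ p5) ∨ (p5 ∧ p3 ∧ ¬p5)   (distribute ∧ over ∨)
≡ (¬p5 ∧ p3) ∨ p5   (simplify)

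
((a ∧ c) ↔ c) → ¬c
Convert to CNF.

¬c ∨ ¬a

((a ∧ c) ↔ c) → ¬c
≡ ¬((a ∧ c) ↔ c) ∨ ¬c   — eliminate →
≡ ¬(((a ∧ c) → c) ∧ (c → (a ∧ c))) ∨ ¬c   — eliminate ↔
≡ ¬((¬(a ∧ c) ∨ c) ∧ (c → (a ∧ c))) ∨ ¬c   — eliminate →
≡ ¬((¬(a ∧ c) ∨ c) ∧ (¬c ∨ (a ∧ c))) ∨ ¬c   — eliminate →
≡ ¬(¬(a ∧ c) ∨ c) ∨ ¬(¬c ∨ (a ∧ c)) ∨ ¬c   — De Morgan
≡ (¬¬(a ∧ c) ∧ ¬c) ∨ ¬(¬c ∨ (a ∧ c)) ∨ ¬c   — De Morgan
≡ (a ∧ c ∧ ¬c) ∨ ¬(¬c ∨ (a ∧ c)) ∨ ¬c   — double negation
≡ (a ∧ c ∧ ¬c) ∨ (¬¬c ∧ ¬(a ∧ c)) ∨ ¬c   — De Morgan
≡ (a ∧ c ∧ ¬c) ∨ (c ∧ ¬(a ∧ c)) ∨ ¬c   — double negation
≡ (a ∧ c ∧ ¬c) ∨ (c ∧ (¬a ∨ ¬c)) ∨ ¬c   — De Morgan
≡ (a ∨ c ∨ ¬c) ∧ (a ∨ ¬a ∨ ¬c ∨ ¬c) ∧ (c ∨ c ∨ ¬c) ∧ (c ∨ ¬a ∨ ¬c ∨ ¬c) ∧ (¬c ∨ c ∨ ¬c) ∧ (¬c ∨ ¬a ∨ ¬c ∨ ¬c)   — distribute ∨ over ∧
≡ ¬c ∨ ¬a   — simplify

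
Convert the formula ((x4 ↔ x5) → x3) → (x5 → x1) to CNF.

((x4 ↔ x5) → x3) → (x5 → x1)
⇔ ¬((x4 ↔ x5) → x3) ∨ (x5 → x1)   (eliminate →)
⇔ ¬(¬(x4 ↔ x5) ∨ x3) ∨ (x5 → x1)   (eliminate →)
⇔ ¬(¬((x4 → x5) ∧ (x5 → x4)) ∨ x3) ∨ (x5 → x1)   (eliminate ↔)
⇔ ¬(¬((¬x4 ∨ x5) ∧ (x5 → x4)) ∨ x3) ∨ (x5 → x1)   (eliminate →)
⇔ ¬(¬((¬x4 ∨ x5) ∧ (¬x5 ∨ x4)) ∨ x3) ∨ (x5 → x1)   (eliminate →)
⇔ ¬(¬((¬x4 ∨ x5) ∧ (¬x5 ∨ x4)) ∨ x3) ∨ ¬x5 ∨ x1   (eliminate →)
⇔ (¬¬((¬x4 ∨ x5) ∧ (¬x5 ∨ x4)) ∧ ¬x3) ∨ ¬x5 ∨ x1   (De Morgan)
⇔ ((¬x4 ∨ x5) ∧ (¬x5 ∨ x4) ∧ ¬x3) ∨ ¬x5 ∨ x1   (double negation)
⇔ (¬x4 ∨ x5 ∨ ¬x5 ∨ x1) ∧ (¬x5 ∨ x4 ∨ ¬x5 ∨ x1) ∧ (¬x3 ∨ ¬x5 ∨ x1)   (distribute ∨ over ∧)
⇔ (¬x5 ∨ x4 ∨ x1) ∧ (¬x3 ∨ ¬x5 ∨ x1)   (simplify)

(¬x5 ∨ x4 ∨ x1) ∧ (¬x3 ∨ ¬x5 ∨ x1)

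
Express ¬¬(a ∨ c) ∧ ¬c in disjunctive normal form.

¬¬(a ∨ c) ∧ ¬c
≡ (a ∨ c) ∧ ¬c   [double negation]
≡ (a ∧ ¬c) ∨ (c ∧ ¬c)   [distribute ∧ over ∨]
≡ a ∧ ¬c   [simplify]

a ∧ ¬c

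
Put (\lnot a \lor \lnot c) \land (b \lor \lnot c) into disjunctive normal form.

(\lnot a \lor \lnot c) \land (b \lor \lnot c)
= (\lnot a \land b) \lor (\lnot a \land \lnot c) \lor (\lnot c \land b) \lor (\lnot c \land \lnot c)   (distribute \land over \lor)
= (\lnot a \land b) \lor \lnot c   (simplify)

(\lnot a \land b) \lor \lnot c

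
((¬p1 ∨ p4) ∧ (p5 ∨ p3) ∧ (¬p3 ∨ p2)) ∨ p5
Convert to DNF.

((¬p1 ∨ p4) ∧ (p5 ∨ p3) ∧ (¬p3 ∨ p2)) ∨ p5
= (¬p1 ∧ p5 ∧ ¬p3) ∨ (¬p1 ∧ p5 ∧ p2) ∨ (¬p1 ∧ p3 ∧ ¬p3) ∨ (¬p1 ∧ p3 ∧ p2) ∨ (p4 ∧ p5 ∧ ¬p3) ∨ (p4 ∧ p5 ∧ p2) ∨ (p4 ∧ p3 ∧ ¬p3) ∨ (p4 ∧ p3 ∧ p2) ∨ p5   [distribute ∧ over ∨]
= (¬p1 ∧ p3 ∧ p2) ∨ (p4 ∧ p3 ∧ p2) ∨ p5   [simplify]

(¬p1 ∧ p3 ∧ p2) ∨ (p4 ∧ p3 ∧ p2) ∨ p5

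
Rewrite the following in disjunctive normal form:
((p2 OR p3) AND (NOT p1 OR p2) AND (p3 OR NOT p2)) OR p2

((p2 OR p3) AND (NOT p1 OR p2) AND (p3 OR NOT p2)) OR p2
≡ (p2 AND NOT p1 AND p3) OR (p2 AND NOT p1 AND NOT p2) OR (p2 AND p2 AND p3) OR (p2 AND p2 AND NOT p2) OR (p3 AND NOT p1 AND p3) OR (p3 AND NOT p1 AND NOT p2) OR (p3 AND p2 AND p3) OR (p3 AND p2 AND NOT p2) OR p2   (distribute AND over OR)
≡ (p3 AND NOT p1) OR p2   (simplify)

(p3 AND NOT p1) OR p2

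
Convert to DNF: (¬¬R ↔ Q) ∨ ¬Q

(Q ∧ R) ∨ ¬Q

(¬¬R ↔ Q) ∨ ¬Q
≡ ((¬¬R → Q) ∧ (Q → ¬¬R)) ∨ ¬Q   [eliminate ↔]
≡ ((¬¬¬R ∨ Q) ∧ (Q → ¬¬R)) ∨ ¬Q   [eliminate →]
≡ ((¬¬¬R ∨ Q) ∧ (¬Q ∨ ¬¬R)) ∨ ¬Q   [eliminate →]
≡ ((¬R ∨ Q) ∧ (¬Q ∨ ¬¬R)) ∨ ¬Q   [double negation]
≡ ((¬R ∨ Q) ∧ (¬Q ∨ R)) ∨ ¬Q   [double negation]
≡ (¬R ∧ ¬Q) ∨ (¬R ∧ R) ∨ (Q ∧ ¬Q) ∨ (Q ∧ R) ∨ ¬Q   [distribute ∧ over ∨]
≡ (Q ∧ R) ∨ ¬Q   [simplify]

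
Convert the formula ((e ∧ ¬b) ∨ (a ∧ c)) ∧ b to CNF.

(e ∨ a) ∧ (e ∨ c) ∧ (¬b ∨ a) ∧ (¬b ∨ c) ∧ b

((e ∧ ¬b) ∨ (a ∧ c)) ∧ b
⇔ (e ∨ a) ∧ (e ∨ c) ∧ (¬b ∨ a) ∧ (¬b ∨ c) ∧ b   [distribute ∨ over ∧]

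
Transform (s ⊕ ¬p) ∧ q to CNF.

(s ⊕ ¬p) ∧ q
= (s ∨ ¬p) ∧ ¬(s ∧ ¬p) ∧ q   (expand ⊕)
= (s ∨ ¬p) ∧ (¬s ∨ ¬¬p) ∧ q   (De Morgan)
= (s ∨ ¬p) ∧ (¬s ∨ p) ∧ q   (double negation)

(s ∨ ¬p) ∧ (¬s ∨ p) ∧ q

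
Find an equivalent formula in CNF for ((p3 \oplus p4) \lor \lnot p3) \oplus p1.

((p3 \oplus p4) \lor \lnot p3) \oplus p1
≡ ((p3 \oplus p4) \lor \lnot p3 \lor p1) \land \lnot (((p3 \oplus p4) \lor \lnot p3) \land p1)
≡ (((p3 \lor p4) \land \lnot (p3 \land p4)) \lor \lnot p3 \lor p1) \land \lnot (((p3 \oplus p4) \lor \lnot p3) \land p1)
≡ (((p3 \lor p4) \land \lnot (p3 \land p4)) \lor \lnot p3 \lor p1) \land \lnot ((((p3 \lor p4) \land \lnot (p3 \land p4)) \lor \lnot p3) \land p1)
≡ (((p3 \lor p4) \land (\lnot p3 \lor \lnot p4)) \lor \lnot p3 \lor p1) \land \lnot ((((p3 \lor p4) \land \lnot (p3 \land p4)) \lor \lnot p3) \land p1)
≡ (((p3 \lor p4) \land (\lnot p3 \lor \lnot p4)) \lor \lnot p3 \lor p1) \land (\lnot (((p3 \lor p4) \land \lnot (p3 \land p4)) \lor \lnot p3) \lor \lnot p1)
≡ (((p3 \lor p4) \land (\lnot p3 \lor \lnot p4)) \lor \lnot p3 \lor p1) \land ((\lnot ((p3 \lor p4) \land \lnot (p3 \land p4)) \land \lnot \lnot p3) \lor \lnot p1)
≡ (((p3 \lor p4) \land (\lnot p3 \lor \lnot p4)) \lor \lnot p3 \lor p1) \land (((\lnot (p3 \lor p4) \lor \lnot \lnot (p3 \land p4)) \land \lnot \lnot p3) \lor \lnot p1)
≡ (((p3 \lor p4) \land (\lnot p3 \lor \lnot p4)) \lor \lnot p3 \lor p1) \land ((((\lnot p3 \land \lnot p4) \lor \lnot \lnot (p3 \land p4)) \land \lnot \lnot p3) \lor \lnot p1)
≡ (((p3 \lor p4) \land (\lnot p3 \lor \lnot p4)) \lor \lnot p3 \lor p1) \land ((((\lnot p3 \land \lnot p4) \lor (p3 \land p4)) \land \lnot \lnot p3) \lor \lnot p1)
≡ (((p3 \lor p4) \land (\lnot p3 \lor \lnot p4)) \lor \lnot p3 \lor p1) \land ((((\lnot p3 \land \lnot p4) \lor (p3 \land p4)) \land p3) \lor \lnot p1)
≡ (p3 \lor p4 \lor \lnot p3 \lor p1) \land (\lnot p3 \lor \lnot p4 \lor \lnot p3 \lor p1) \land (\lnot p3 \lor p3 \lor \lnot p1) \land (\lnot p3 \lor p4 \lor \lnot p1) \land (\lnot p4 \lor p3 \lor \lnot p1) \land (\lnot p4 \lor p4 \lor \lnot p1) \land (p3 \lor \lnot p1)
≡ (\lnot p3 \lor \lnot p4 \lor p1) \land (\lnot p3 \lor p4 \lor \lnot p1) \land (p3 \lor \lnot p1)

(\lnot p3 \lor \lnot p4 \lor p1) \land (\lnot p3 \lor p4 \lor \lnot p1) \land (p3 \lor \lnot p1)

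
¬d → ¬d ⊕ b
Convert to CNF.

d ∨ ¬b

¬d → ¬d ⊕ b
⇔ ¬¬d ∨ (¬d ⊕ b)   [eliminate →]
⇔ ¬¬d ∨ (¬d ∨ b) ∧ ¬(¬d ∧ b)   [expand ⊕]
⇔ d ∨ (¬d ∨ b) ∧ ¬(¬d ∧ b)   [double negation]
⇔ d ∨ (¬d ∨ b) ∧ (¬¬d ∨ ¬b)   [De Morgan]
⇔ d ∨ (¬d ∨ b) ∧ (d ∨ ¬b)   [double negation]
⇔ (d ∨ ¬d ∨ b) ∧ (d ∨ d ∨ ¬b)   [distribute ∨ over ∧]
⇔ d ∨ ¬b   [simplify]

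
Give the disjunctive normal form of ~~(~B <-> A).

(B & ~A) | (A & ~B)

~~(~B <-> A)
= ~~((~B -> A) & (A -> ~B))   (eliminate <->)
= ~~((~~B | A) & (A -> ~B))   (eliminate ->)
= ~~((~~B | A) & (~A | ~B))   (eliminate ->)
= (~~B | A) & (~A | ~B)   (double negation)
= (B | A) & (~A | ~B)   (double negation)
= (B & ~A) | (B & ~B) | (A & ~A) | (A & ~B)   (distribute & over |)
= (B & ~A) | (A & ~B)   (simplify)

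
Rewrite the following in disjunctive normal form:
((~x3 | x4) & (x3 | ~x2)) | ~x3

(x4 & x3) | (x4 & ~x2) | ~x3

((~x3 | x4) & (x3 | ~x2)) | ~x3
= (~x3 & x3) | (~x3 & ~x2) | (x4 & x3) | (x4 & ~x2) | ~x3   [distribute & over |]
= (x4 & x3) | (x4 & ~x2) | ~x3   [simplify]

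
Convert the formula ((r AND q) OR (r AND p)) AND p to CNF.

r AND p

((r AND q) OR (r AND p)) AND p
≡ (r OR r) AND (r OR p) AND (q OR r) AND (q OR p) AND p   — distribute OR over AND
≡ r AND p   — simplify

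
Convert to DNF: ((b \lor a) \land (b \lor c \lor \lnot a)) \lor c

b \lor c

((b \lor a) \land (b \lor c \lor \lnot a)) \lor c
⇔ (b \land b) \lor (b \land c) \lor (b \land \lnot a) \lor (a \land b) \lor (a \land c) \lor (a \land \lnot a) \lor c   [distribute \land over \lor]
⇔ b \lor c   [simplify]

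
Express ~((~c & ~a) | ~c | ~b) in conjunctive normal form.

c & b

~((~c & ~a) | ~c | ~b)
≡ ~(~c & ~a) & ~~c & ~~b   — De Morgan
≡ (~~c | ~~a) & ~~c & ~~b   — De Morgan
≡ (c | ~~a) & ~~c & ~~b   — double negation
≡ (c | a) & ~~c & ~~b   — double negation
≡ (c | a) & c & ~~b   — double negation
≡ (c | a) & c & b   — double negation
≡ c & b   — simplify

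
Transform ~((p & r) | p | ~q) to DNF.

~p & q

~((p & r) | p | ~q)
⇔ ~(p & r) & ~p & ~~q   [De Morgan]
⇔ (~p | ~r) & ~p & ~~q   [De Morgan]
⇔ (~p | ~r) & ~p & q   [double negation]
⇔ (~p & ~p & q) | (~r & ~p & q)   [distribute & over |]
⇔ ~p & q   [simplify]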